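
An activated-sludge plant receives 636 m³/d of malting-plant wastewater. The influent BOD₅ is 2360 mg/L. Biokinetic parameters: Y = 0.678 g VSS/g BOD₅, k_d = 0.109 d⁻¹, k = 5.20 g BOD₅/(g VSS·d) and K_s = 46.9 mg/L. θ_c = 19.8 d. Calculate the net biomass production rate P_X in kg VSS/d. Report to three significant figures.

Effluent substrate depends only on kinetics and SRT: S = K_s(1 + k_d θ_c) / [θ_c(Yk − k_d) − 1] = 46.9 × (1 + 0.109 × 19.8) / [19.8 × (0.678 × 5.20 − 0.109) − 1] = 148.1 / 66.65 = 2.222 mg/L.
Y_obs = Y / (1 + k_d θ_c) = 0.678 / (1 + 0.109 × 19.8) = 0.678 / 3.158 = 0.2147.
ΔS = 2360 − 2.22 = 2358 mg/L, so the substrate removal rate is 636 × 2358/1000 = 1500 kg BOD₅/d.
Net biomass production P_X = Y_obs × Q·(S₀ − S) = 0.2147 × 1500 = 321.9 kg VSS/d.

P_X ≈ 322 kg VSS/d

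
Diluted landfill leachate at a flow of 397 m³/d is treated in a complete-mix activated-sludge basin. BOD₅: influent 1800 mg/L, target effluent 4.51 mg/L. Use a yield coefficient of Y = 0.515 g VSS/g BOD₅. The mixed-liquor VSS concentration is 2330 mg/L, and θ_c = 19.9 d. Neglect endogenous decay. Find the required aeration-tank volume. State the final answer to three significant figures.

V ≈ 3140 m³

Biomass mass balance (decay neglected): V·X = Y·Q·(S₀ − S)·θ_c, so V = 0.515 × 397 × (1800 − 4.51) × 19.9 / 2330 = 3135 m³.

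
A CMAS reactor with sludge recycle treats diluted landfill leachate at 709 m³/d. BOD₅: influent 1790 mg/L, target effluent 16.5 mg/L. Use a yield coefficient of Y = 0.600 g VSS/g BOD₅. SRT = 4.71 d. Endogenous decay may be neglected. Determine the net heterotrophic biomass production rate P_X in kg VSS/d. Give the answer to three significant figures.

Since k_d ≈ 0, Y_obs = Y = 0.600 g VSS/g BOD₅.
ΔS = 1790 − 16.5 = 1774 mg/L, so the substrate removal rate is 709 × 1774/1000 = 1257 kg BOD₅/d.
Net biomass production P_X = Y_obs × Q·(S₀ − S) = 0.6000 × 1257 = 754.4 kg VSS/d.

P_X ≈ 754 kg VSS/d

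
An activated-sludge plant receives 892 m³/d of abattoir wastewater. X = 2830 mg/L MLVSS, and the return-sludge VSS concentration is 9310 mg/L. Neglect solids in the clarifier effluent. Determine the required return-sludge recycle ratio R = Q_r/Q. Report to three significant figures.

R ≈ 0.437

R = Q_r/Q = X/(X_r − X) = 2830 / (9310 − 2830) = 0.4367.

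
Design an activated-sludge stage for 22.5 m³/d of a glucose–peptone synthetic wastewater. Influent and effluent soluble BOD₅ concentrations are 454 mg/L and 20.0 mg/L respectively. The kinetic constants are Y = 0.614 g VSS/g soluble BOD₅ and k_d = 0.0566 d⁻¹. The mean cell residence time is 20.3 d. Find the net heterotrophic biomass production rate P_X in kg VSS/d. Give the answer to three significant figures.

P_X ≈ 2.79 kg VSS/d

The observed yield is Y_obs = Y/(1 + k_d·θ_c) = 0.614 / (1 + 0.0566 × 20.3) = 0.614 / 2.149 = 0.2857 g VSS per g soluble BOD₅ removed.
ΔS = 454 − 20.0 = 434.0 mg/L, so the substrate removal rate is 22.5 × 434.0/1000 = 9.765 kg soluble BOD₅/d.
So the net sludge growth is P_X = 0.2857 × 9.765 = 2.790 kg VSS/d.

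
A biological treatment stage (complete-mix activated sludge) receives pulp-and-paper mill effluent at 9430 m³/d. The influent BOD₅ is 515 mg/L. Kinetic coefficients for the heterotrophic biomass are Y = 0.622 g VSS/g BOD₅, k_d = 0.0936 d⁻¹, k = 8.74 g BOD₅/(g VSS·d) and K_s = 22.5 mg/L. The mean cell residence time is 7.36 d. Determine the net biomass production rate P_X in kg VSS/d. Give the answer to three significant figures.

P_X ≈ 1790 kg VSS/d

Effluent substrate depends only on kinetics and SRT: S = K_s(1 + k_d θ_c) / [θ_c(Yk − k_d) − 1] = 22.5 × (1 + 0.0936 × 7.36) / [7.36 × (0.622 × 8.74 − 0.0936) − 1] = 38.00 / 38.32 = 0.9916 mg/L.
Correct the yield for decay: Y_obs = Y/(1 + k_d θ_c) = 0.622 / (1 + 0.0936 × 7.36) = 0.622 / 1.689 = 0.3683.
Substrate removed = Q·(S₀ − S) = 9430 m³/d × (515 − 0.992) g/m³ = 4.85×10^6 g/d = 4847 kg/d.
P_X = Y_obs · Q(S₀ − S) = 0.3683 × 4847 = 1785 kg VSS/d.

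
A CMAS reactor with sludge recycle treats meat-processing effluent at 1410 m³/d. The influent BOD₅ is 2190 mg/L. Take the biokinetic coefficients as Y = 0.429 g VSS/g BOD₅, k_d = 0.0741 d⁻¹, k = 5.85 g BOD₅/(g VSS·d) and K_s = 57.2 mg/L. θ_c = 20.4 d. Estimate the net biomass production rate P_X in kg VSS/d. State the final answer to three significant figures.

For a completely mixed reactor with recycle the Lawrence–McCarty relation gives S = K_s·(1 + k_d·θ_c) / [θ_c·(Y·k − k_d) − 1] = 57.2 × (1 + 0.0741 × 20.4) / [20.4 × (0.429 × 5.85 − 0.0741) − 1] = 143.7 / 48.69 = 2.951 mg/L.
Y_obs = Y / (1 + k_d θ_c) = 0.429 / (1 + 0.0741 × 20.4) = 0.429 / 2.512 = 0.1708.
Substrate removed = Q·(S₀ − S) = 1410 m³/d × (2190 − 2.95) g/m³ = 3.08×10^6 g/d = 3084 kg/d.
So the net sludge growth is P_X = 0.1708 × 3084 = 526.7 kg VSS/d.

P_X ≈ 527 kg VSS/d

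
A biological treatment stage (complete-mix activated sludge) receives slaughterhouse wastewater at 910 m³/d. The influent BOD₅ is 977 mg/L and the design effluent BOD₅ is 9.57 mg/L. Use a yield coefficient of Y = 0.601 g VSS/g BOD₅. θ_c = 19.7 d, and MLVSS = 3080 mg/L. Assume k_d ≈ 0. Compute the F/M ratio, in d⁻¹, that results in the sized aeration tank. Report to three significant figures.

F/M ≈ 0.0853 d⁻¹

With k_d = 0 the design equation reduces to V = Y Q (S₀−S) θ_c / X = 0.601 × 910 × (977 − 9.57) × 19.7 / 3080 = 3384 m³.
Food-to-microorganism ratio F/M = Q S₀ / (V X) = 910 × 977 / (3384 × 3080) = 0.08530 d⁻¹.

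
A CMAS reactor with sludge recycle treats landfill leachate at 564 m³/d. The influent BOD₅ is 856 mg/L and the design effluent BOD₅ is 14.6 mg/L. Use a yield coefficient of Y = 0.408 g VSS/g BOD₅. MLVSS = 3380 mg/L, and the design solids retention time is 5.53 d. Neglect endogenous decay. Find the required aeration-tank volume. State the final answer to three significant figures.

V ≈ 317 m³

Biomass mass balance (decay neglected): V·X = Y·Q·(S₀ − S)·θ_c, so V = 0.408 × 564 × (856 − 14.6) × 5.53 / 3380 = 316.8 m³.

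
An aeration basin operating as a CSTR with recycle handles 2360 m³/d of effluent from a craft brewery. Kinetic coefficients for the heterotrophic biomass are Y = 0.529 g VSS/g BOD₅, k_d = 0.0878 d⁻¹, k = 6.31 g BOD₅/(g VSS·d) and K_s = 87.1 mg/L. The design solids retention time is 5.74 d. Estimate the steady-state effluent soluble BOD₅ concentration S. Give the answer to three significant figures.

S ≈ 7.42 mg/L

For a completely mixed reactor with recycle the Lawrence–McCarty relation gives S = K_s·(1 + k_d·θ_c) / [θ_c·(Y·k − k_d) − 1] = 87.1 × (1 + 0.0878 × 5.74) / [5.74 × (0.529 × 6.31 − 0.0878) − 1] = 131.0 / 17.66 = 7.419 mg/L.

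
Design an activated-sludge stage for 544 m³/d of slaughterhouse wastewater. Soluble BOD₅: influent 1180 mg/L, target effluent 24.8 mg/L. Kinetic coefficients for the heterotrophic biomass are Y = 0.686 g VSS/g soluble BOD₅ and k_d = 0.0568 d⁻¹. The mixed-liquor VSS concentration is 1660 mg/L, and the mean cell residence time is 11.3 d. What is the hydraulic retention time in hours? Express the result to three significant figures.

τ ≈ 78.9 h

Steady-state biomass mass balance: V·X·(1 + k_d·θ_c) = Y·Q·(S₀ − S)·θ_c, so V = 0.686 × 544 × (1180 − 24.8) × 11.3 / [1660 × (1 + 0.0568 × 11.3)] = 4.87×10^6 / 2725 = 1787 m³.
τ = V/Q = 1787/544 = 3.286 d, or 78.86 h.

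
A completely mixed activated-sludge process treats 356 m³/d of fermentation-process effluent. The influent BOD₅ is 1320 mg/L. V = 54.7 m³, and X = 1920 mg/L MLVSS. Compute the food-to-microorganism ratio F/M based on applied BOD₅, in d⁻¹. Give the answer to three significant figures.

F/M ≈ 4.47 d⁻¹

F/M = Q·S₀ / (V·X) = 356 × 1320 / (54.70 × 1920) = 4.474 g BOD₅·(g VSS·d)⁻¹.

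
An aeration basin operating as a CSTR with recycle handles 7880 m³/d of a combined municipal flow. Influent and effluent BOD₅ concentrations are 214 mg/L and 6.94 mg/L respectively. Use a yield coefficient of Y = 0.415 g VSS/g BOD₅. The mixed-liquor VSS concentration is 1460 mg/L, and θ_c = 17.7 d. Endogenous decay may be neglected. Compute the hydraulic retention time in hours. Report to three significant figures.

With k_d = 0 the design equation reduces to V = Y Q (S₀−S) θ_c / X = 0.415 × 7880 × (214 − 6.94) × 17.7 / 1460 = 8209 m³.
HRT = V/Q = 8209 m³ / 7880 m³·d⁻¹ = 1.042 d × 24 = 25.00 h.

τ ≈ 25.0 h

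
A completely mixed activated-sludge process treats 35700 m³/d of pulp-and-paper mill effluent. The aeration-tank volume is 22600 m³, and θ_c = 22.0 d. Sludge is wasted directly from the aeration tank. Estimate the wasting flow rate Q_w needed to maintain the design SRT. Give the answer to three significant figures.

For wasting at MLVSS concentration, Q_w = V/θ_c = 22600/22.0 = 1027 m³/d.

Q_w ≈ 1030 m³/d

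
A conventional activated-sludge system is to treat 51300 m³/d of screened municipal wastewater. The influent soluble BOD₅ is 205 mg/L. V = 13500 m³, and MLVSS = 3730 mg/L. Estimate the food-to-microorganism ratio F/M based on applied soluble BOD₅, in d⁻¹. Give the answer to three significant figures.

F/M = applied load / biomass = Q·S₀/(V·X) = 51300 × 205 / (13500 × 3730) = 0.2088 d⁻¹.

F/M ≈ 0.209 d⁻¹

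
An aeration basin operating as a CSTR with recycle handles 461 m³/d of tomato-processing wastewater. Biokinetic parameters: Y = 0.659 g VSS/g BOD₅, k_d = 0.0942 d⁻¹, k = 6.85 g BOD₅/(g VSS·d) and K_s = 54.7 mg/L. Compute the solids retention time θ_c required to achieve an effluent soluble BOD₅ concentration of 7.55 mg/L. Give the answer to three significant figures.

At the target effluent, Y k S/(K_s+S) = 0.659×6.85×7.55/62.25 = 0.5475 d⁻¹.
θ_c = 1/(μ − k_d) = 1/(0.5475 − 0.0942) = 1/0.4533 = 2.206 d.

θ_c ≈ 2.21 d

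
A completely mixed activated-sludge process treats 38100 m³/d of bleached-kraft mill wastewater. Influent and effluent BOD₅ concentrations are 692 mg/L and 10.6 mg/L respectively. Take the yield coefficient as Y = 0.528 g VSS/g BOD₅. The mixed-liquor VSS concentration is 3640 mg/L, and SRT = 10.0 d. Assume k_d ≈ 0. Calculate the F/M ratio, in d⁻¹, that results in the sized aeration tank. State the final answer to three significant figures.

F/M ≈ 0.192 d⁻¹

With k_d = 0 the design equation reduces to V = Y Q (S₀−S) θ_c / X = 0.528 × 38100 × (692 − 10.6) × 10.0 / 3640 = 37658 m³.
F/M = Q·S₀ / (V·X) = 38100 × 692 / (37658 × 3640) = 0.1923 g BOD₅·(g VSS·d)⁻¹.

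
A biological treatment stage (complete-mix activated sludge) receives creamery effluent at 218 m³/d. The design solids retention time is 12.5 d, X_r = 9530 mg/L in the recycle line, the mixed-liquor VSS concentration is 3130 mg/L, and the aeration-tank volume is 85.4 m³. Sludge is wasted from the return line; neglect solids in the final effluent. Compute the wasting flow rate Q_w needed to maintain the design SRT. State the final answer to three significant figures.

Q_w ≈ 2.24 m³/d

Q_w = (V·X)/(θ_c X_r) = 85.40 × 3130 / (12.5 × 9530) = 2.244 m³/d.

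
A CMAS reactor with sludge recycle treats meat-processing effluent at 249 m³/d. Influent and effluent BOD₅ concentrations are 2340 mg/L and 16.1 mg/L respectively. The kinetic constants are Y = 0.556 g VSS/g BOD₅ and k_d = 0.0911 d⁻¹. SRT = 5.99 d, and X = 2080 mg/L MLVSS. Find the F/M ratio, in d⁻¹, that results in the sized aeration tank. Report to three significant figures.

From the SRT design equation V = Y Q (S₀−S) θ_c / [X (1 + k_d θ_c)] = 0.556 × 249 × (2340 − 16.1) × 5.99 / [2080 × (1 + 0.0911 × 5.99)] = 1.93×10^6 / 3215 = 599.4 m³.
F/M = applied load / biomass = Q·S₀/(V·X) = 249 × 2340 / (599.4 × 2080) = 0.4673 d⁻¹.

F/M ≈ 0.467 d⁻¹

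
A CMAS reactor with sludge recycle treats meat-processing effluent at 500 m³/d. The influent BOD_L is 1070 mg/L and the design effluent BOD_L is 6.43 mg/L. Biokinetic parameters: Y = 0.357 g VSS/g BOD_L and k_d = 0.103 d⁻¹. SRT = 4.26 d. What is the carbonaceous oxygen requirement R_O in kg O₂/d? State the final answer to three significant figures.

R_O ≈ 344 kg O₂/d

Observed yield with endogenous decay: Y_obs = Y / (1 + k_d·θ_c) = 0.357 / (1 + 0.103 × 4.26) = 0.357 / 1.439 = 0.2481 g VSS/g BOD_L.
Substrate removed = Q·(S₀ − S) = 500 m³/d × (1070 − 6.43) g/m³ = 5.32×10^5 g/d = 531.8 kg/d.
Biomass synthesised: P_X = Y_obs × 531.8 = 132.0 kg VSS/d.
R_O = Q·(S₀ − S) − 1.42·P_X = 531.8 − 1.42 × 132.0 = 344.4 kg O₂/d.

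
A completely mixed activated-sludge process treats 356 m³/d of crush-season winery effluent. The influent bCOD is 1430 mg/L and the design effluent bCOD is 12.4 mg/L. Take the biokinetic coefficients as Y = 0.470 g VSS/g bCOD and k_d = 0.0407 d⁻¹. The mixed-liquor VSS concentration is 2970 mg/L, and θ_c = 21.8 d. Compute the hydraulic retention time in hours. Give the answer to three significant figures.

Steady-state biomass mass balance: V·X·(1 + k_d·θ_c) = Y·Q·(S₀ − S)·θ_c, so V = 0.470 × 356 × (1430 − 12.4) × 21.8 / [2970 × (1 + 0.0407 × 21.8)] = 5.17×10^6 / 5605 = 922.5 m³.
τ = V/Q = 922.5/356 = 2.591 d, or 62.19 h.

τ ≈ 62.2 h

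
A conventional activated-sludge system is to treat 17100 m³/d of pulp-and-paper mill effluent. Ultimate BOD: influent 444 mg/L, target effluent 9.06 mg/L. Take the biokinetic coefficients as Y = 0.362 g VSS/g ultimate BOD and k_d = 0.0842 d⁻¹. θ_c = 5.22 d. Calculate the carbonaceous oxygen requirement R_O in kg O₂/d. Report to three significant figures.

Observed yield with endogenous decay: Y_obs = Y / (1 + k_d·θ_c) = 0.362 / (1 + 0.0842 × 5.22) = 0.362 / 1.440 = 0.2515 g VSS/g ultimate BOD.
Mass of ultimate BOD removed per day: Q(S₀ − S) = 17100 × 434.9 g/m³ = 7437 kg/d.
Net sludge production P_X = 0.2515 × 7437 = 1870 kg VSS/d.
R_O = Q·(S₀ − S) − 1.42·P_X = 7437 − 1.42 × 1870 = 4782 kg O₂/d.

R_O ≈ 4780 kg O₂/d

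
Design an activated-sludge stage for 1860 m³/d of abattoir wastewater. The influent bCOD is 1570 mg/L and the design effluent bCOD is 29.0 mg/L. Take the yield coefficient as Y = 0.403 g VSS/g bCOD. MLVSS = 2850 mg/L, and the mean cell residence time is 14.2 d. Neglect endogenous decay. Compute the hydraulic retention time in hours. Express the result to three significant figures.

τ ≈ 74.3 h

Biomass mass balance (decay neglected): V·X = Y·Q·(S₀ − S)·θ_c, so V = 0.403 × 1860 × (1570 − 29.0) × 14.2 / 2850 = 5755 m³.
Hydraulic retention time τ = V/Q = 5755 / 1860 = 3.094 d = 74.26 h.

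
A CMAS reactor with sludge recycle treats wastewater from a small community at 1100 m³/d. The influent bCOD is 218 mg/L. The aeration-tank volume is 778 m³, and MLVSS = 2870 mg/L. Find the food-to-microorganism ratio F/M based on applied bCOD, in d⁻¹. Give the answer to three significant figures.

F/M ≈ 0.107 d⁻¹

Food-to-microorganism ratio F/M = Q S₀ / (V X) = 1100 × 218 / (778.0 × 2870) = 0.1074 d⁻¹.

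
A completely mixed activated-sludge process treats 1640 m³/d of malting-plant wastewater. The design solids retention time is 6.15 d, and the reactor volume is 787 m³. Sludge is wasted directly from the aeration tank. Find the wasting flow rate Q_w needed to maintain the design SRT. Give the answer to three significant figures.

Q_w ≈ 128 m³/d

With mixed-liquor wasting, θ_c = V/Q_w, so Q_w = V/θ_c = 787.0/6.15 = 128.0 m³/d.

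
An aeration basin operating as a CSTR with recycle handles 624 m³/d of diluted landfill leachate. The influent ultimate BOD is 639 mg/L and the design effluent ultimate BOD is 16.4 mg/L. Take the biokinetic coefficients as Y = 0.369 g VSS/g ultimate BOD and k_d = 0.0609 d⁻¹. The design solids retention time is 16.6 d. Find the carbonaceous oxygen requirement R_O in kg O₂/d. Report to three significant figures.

Observed yield with endogenous decay: Y_obs = Y / (1 + k_d·θ_c) = 0.369 / (1 + 0.0609 × 16.6) = 0.369 / 2.011 = 0.1835 g VSS/g ultimate BOD.
Substrate removed = Q·(S₀ − S) = 624 m³/d × (639 − 16.4) g/m³ = 3.89×10^5 g/d = 388.5 kg/d.
Net sludge production P_X = 0.1835 × 388.5 = 71.29 kg VSS/d.
Carbonaceous O₂ demand = substrate oxidised − cell-mass equivalent = 388.5 − 1.42 × 71.29 = 287.3 kg O₂/d.

R_O ≈ 287 kg O₂/d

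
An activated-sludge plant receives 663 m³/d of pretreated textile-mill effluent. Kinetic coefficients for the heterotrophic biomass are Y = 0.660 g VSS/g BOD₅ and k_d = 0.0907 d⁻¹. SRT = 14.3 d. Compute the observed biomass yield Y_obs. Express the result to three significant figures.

Y_obs ≈ 0.287 g VSS/g BOD₅

Correct the yield for decay: Y_obs = Y/(1 + k_d θ_c) = 0.660 / (1 + 0.0907 × 14.3) = 0.660 / 2.297 = 0.2873.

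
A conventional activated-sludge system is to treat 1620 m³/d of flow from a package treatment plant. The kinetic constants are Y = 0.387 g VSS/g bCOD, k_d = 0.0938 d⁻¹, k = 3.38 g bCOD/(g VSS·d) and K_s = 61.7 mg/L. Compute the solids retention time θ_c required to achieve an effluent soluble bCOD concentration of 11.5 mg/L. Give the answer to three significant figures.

At the target effluent, Y k S/(K_s+S) = 0.387×3.38×11.5/73.20 = 0.2055 d⁻¹.
1/θ_c = 0.2055 − 0.0938 = 0.1117 d⁻¹, so θ_c = 8.952 d.

θ_c ≈ 8.95 d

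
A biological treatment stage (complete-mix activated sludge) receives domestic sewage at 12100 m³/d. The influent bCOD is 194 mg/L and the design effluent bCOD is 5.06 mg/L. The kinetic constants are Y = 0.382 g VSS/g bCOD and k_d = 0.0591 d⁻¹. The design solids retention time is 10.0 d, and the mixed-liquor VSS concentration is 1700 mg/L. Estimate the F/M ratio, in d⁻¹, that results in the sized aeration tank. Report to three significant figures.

Rearranging the biomass balance for a CMAS with decay, V = Y·Q·ΔS·θ_c / [X·(1+k_d θ_c)] = 0.382 × 12100 × (194 − 5.06) × 10.0 / [1700 × (1 + 0.0591 × 10.0)] = 8.73×10^6 / 2705 = 3229 m³.
Food-to-microorganism ratio F/M = Q S₀ / (V X) = 12100 × 194 / (3229 × 1700) = 0.4276 d⁻¹.

F/M ≈ 0.428 d⁻¹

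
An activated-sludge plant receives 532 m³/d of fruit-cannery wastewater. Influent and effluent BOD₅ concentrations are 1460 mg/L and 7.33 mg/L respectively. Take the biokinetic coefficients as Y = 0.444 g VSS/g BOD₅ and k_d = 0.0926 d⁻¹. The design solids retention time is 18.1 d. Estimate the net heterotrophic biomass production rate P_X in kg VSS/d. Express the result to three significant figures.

P_X ≈ 128 kg VSS/d

Correct the yield for decay: Y_obs = Y/(1 + k_d θ_c) = 0.444 / (1 + 0.0926 × 18.1) = 0.444 / 2.676 = 0.1659.
ΔS = 1460 − 7.33 = 1453 mg/L, so the substrate removal rate is 532 × 1453/1000 = 772.8 kg BOD₅/d.
Biomass produced: P_X = Y_obs·Q·ΔS = 0.1659 × 772.8 ≈ 128.2 kg VSS/d.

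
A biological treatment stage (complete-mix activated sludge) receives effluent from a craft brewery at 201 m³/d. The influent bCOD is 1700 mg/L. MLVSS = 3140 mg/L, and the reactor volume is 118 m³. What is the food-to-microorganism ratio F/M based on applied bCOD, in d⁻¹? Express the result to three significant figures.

F/M ≈ 0.922 d⁻¹

F/M = applied load / biomass = Q·S₀/(V·X) = 201 × 1700 / (118.0 × 3140) = 0.9222 d⁻¹.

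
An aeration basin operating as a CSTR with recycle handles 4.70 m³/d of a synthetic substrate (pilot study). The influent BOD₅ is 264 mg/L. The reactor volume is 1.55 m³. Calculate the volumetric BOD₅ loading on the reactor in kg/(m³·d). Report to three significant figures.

Applied BOD₅ load per unit volume = Q·S₀/V = (4.70 × 264/1000)/1.550 = 0.8005 kg BOD₅·m⁻³·d⁻¹.

L_v ≈ 0.801 kg BOD₅/(m³·d)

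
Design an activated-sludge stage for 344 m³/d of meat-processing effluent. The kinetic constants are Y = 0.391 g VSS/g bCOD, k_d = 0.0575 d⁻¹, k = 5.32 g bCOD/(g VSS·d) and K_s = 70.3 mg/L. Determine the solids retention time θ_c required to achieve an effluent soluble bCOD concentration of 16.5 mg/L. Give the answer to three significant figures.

From 1/θ_c = Y·k·S/(K_s + S) − k_d: Y·k·S/(K_s+S) = 0.391 × 5.32 × 16.5 / (70.3 + 16.5) = 0.3954 d⁻¹.
Then 1/θ_c = μ − k_d = 0.3954 − 0.0575 = 0.3379 d⁻¹, giving θ_c = 2.959 d.

θ_c ≈ 2.96 d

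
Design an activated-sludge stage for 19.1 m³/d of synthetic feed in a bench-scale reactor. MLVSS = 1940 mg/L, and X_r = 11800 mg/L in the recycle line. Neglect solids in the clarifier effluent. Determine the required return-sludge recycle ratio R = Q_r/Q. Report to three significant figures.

R ≈ 0.197

Solids balance on the clarifier gives (1+R)X = R·X_r, so R = X/(X_r − X) = 1940 / (11800 − 1940) = 0.1968.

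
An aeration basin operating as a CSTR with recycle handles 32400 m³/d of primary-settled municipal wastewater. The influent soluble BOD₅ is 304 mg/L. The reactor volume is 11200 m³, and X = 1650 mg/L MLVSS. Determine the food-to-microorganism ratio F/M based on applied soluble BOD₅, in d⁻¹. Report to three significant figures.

F/M ≈ 0.533 d⁻¹

F/M = Q·S₀ / (V·X) = 32400 × 304 / (11200 × 1650) = 0.5330 g soluble BOD₅·(g VSS·d)⁻¹.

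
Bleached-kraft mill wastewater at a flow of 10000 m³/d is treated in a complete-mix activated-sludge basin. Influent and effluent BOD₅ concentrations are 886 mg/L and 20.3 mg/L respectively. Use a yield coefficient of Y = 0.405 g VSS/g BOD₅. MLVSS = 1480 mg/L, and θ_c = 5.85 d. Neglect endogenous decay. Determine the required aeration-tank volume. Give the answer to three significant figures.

V·X = Y·Q·ΔS·θ_c gives V = 0.405 × 10000 × (886 − 20.3) × 5.85 / 1480 = 13859 m³.

V ≈ 13900 m³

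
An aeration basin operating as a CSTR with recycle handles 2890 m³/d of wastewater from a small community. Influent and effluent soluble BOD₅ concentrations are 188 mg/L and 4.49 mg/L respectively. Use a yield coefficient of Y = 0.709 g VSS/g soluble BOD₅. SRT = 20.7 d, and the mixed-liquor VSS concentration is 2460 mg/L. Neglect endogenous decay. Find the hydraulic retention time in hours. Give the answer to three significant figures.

τ ≈ 26.3 h

Biomass mass balance (decay neglected): V·X = Y·Q·(S₀ − S)·θ_c, so V = 0.709 × 2890 × (188 − 4.49) × 20.7 / 2460 = 3164 m³.
HRT = V/Q = 3164 m³ / 2890 m³·d⁻¹ = 1.095 d × 24 = 26.28 h.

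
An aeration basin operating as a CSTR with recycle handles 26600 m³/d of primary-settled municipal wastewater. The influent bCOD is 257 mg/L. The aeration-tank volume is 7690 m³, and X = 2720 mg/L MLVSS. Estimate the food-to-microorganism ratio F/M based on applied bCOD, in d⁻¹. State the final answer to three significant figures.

F/M ≈ 0.327 d⁻¹

F/M = Q·S₀ / (V·X) = 26600 × 257 / (7690 × 2720) = 0.3268 g bCOD·(g VSS·d)⁻¹.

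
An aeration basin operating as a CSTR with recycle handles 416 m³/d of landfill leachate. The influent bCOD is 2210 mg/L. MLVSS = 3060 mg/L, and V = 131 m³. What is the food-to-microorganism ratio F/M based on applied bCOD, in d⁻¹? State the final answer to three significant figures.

Food-to-microorganism ratio F/M = Q S₀ / (V X) = 416 × 2210 / (131.0 × 3060) = 2.293 d⁻¹.

F/M ≈ 2.29 d⁻¹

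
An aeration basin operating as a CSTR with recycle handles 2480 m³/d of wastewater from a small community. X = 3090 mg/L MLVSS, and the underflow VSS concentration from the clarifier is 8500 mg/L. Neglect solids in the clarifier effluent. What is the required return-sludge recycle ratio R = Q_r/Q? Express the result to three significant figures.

Solids balance on the clarifier gives (1+R)X = R·X_r, so R = X/(X_r − X) = 3090 / (8500 − 3090) = 0.5712.

R ≈ 0.571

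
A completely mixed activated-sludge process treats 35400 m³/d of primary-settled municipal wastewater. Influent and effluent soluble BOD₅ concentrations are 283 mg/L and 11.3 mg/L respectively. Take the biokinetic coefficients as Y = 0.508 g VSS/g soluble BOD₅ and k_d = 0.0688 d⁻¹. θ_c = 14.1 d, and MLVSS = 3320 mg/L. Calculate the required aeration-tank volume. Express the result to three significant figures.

V ≈ 10500 m³

Rearranging the biomass balance for a CMAS with decay, V = Y·Q·ΔS·θ_c / [X·(1+k_d θ_c)] = 0.508 × 35400 × (283 − 11.3) × 14.1 / [3320 × (1 + 0.0688 × 14.1)] = 6.89×10^7 / 6541 = 10533 m³.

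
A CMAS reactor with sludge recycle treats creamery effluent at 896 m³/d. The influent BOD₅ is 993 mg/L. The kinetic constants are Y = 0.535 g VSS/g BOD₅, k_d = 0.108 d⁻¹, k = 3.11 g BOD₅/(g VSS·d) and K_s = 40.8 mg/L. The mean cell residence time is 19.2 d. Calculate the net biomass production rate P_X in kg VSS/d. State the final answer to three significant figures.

For a completely mixed reactor with recycle the Lawrence–McCarty relation gives S = K_s·(1 + k_d·θ_c) / [θ_c·(Y·k − k_d) − 1] = 40.8 × (1 + 0.108 × 19.2) / [19.2 × (0.535 × 3.11 − 0.108) − 1] = 125.4 / 28.87 = 4.343 mg/L.
Y_obs = Y / (1 + k_d θ_c) = 0.535 / (1 + 0.108 × 19.2) = 0.535 / 3.074 = 0.1741.
Mass of BOD₅ removed per day: Q(S₀ − S) = 896 × 988.7 g/m³ = 885.8 kg/d.
P_X = Y_obs · Q(S₀ − S) = 0.1741 × 885.8 = 154.2 kg VSS/d.

P_X ≈ 154 kg VSS/d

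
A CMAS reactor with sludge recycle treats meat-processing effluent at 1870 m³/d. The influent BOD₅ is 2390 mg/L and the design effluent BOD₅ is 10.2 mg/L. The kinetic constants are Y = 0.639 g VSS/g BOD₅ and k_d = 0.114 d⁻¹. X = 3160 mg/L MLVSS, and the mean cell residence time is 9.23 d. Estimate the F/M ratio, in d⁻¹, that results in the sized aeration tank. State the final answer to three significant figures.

Steady-state biomass mass balance: V·X·(1 + k_d·θ_c) = Y·Q·(S₀ − S)·θ_c, so V = 0.639 × 1870 × (2390 − 10.2) × 9.23 / [3160 × (1 + 0.114 × 9.23)] = 2.62×10^7 / 6485 = 4047 m³.
Food-to-microorganism ratio F/M = Q S₀ / (V X) = 1870 × 2390 / (4047 × 3160) = 0.3494 d⁻¹.

F/M ≈ 0.349 d⁻¹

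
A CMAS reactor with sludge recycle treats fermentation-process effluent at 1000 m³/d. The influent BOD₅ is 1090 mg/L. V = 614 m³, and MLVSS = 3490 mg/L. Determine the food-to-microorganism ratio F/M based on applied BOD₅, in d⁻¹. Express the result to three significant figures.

F/M ≈ 0.509 d⁻¹

F/M = applied load / biomass = Q·S₀/(V·X) = 1000 × 1090 / (614.0 × 3490) = 0.5087 d⁻¹.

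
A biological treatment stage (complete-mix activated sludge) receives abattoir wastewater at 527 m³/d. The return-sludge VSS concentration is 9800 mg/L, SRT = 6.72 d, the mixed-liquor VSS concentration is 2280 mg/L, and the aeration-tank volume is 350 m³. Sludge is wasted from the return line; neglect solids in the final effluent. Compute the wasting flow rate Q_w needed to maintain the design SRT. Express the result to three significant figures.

Wasting from the return line (neglecting effluent solids): Q_w = V·X / (θ_c·X_r) = 350.0 × 2280 / (6.72 × 9800) = 12.12 m³/d.

Q_w ≈ 12.1 m³/d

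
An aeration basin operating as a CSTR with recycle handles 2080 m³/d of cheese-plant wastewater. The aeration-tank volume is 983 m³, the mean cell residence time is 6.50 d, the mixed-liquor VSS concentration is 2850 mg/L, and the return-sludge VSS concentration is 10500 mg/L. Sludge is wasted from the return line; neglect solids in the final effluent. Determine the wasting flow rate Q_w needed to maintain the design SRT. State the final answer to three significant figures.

Q_w ≈ 41.0 m³/d

θ_c = V·X/(Q_w·X_r) when wasting from the recycle, so Q_w = V·X/(θ_c·X_r) = 983.0 × 2850 / (6.50 × 10500) = 41.05 m³/d.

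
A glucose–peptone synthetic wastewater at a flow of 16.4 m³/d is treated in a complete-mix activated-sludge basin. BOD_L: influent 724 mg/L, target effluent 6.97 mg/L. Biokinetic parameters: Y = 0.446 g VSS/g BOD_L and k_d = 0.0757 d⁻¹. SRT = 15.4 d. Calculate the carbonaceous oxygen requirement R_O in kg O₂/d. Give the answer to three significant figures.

Correct the yield for decay: Y_obs = Y/(1 + k_d θ_c) = 0.446 / (1 + 0.0757 × 15.4) = 0.446 / 2.166 = 0.2059.
Mass of BOD_L removed per day: Q(S₀ − S) = 16.4 × 717.0 g/m³ = 11.76 kg/d.
P_X = Y_obs·Q·(S₀ − S) = 0.2059 × 11.76 = 2.422 kg VSS/d.
R_O = Q·ΔS − 1.42 P_X = 11.76 − 3.439 = 8.321 kg O₂/d.

R_O ≈ 8.32 kg O₂/d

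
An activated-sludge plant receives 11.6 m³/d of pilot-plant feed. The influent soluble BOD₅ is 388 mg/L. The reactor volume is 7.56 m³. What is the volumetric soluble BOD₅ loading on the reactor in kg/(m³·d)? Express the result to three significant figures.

L_v ≈ 0.595 kg soluble BOD₅/(m³·d)

L_v = Q S₀ / V = 11.6 × 388 × 10⁻³ / 7.560 = 0.5953 kg/(m³·d).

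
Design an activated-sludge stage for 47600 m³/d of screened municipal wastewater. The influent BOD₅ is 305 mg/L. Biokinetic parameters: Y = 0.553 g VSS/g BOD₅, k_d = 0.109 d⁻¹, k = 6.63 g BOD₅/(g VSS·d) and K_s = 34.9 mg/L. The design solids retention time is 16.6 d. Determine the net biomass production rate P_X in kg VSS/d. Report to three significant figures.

For a completely mixed reactor with recycle the Lawrence–McCarty relation gives S = K_s·(1 + k_d·θ_c) / [θ_c·(Y·k − k_d) − 1] = 34.9 × (1 + 0.109 × 16.6) / [16.6 × (0.553 × 6.63 − 0.109) − 1] = 98.05 / 58.05 = 1.689 mg/L.
Y_obs = Y / (1 + k_d θ_c) = 0.553 / (1 + 0.109 × 16.6) = 0.553 / 2.809 = 0.1968.
Q·(S₀ − S) = 47600 × (305 − 1.69) × 10⁻³ = 14438 kg/d removed.
Biomass produced: P_X = Y_obs·Q·ΔS = 0.1968 × 14438 ≈ 2842 kg VSS/d.

P_X ≈ 2840 kg VSS/d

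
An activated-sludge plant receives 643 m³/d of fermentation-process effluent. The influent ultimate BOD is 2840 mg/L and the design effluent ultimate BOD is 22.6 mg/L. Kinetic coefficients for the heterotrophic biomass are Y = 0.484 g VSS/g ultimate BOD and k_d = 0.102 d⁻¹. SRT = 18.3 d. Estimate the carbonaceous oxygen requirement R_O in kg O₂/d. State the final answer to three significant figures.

R_O ≈ 1380 kg O₂/d

Y_obs = Y / (1 + k_d θ_c) = 0.484 / (1 + 0.102 × 18.3) = 0.484 / 2.867 = 0.1688.
ΔS = 2840 − 22.6 = 2817 mg/L, so the substrate removal rate is 643 × 2817/1000 = 1812 kg ultimate BOD/d.
Biomass synthesised: P_X = Y_obs × 1812 = 305.9 kg VSS/d.
R_O = Q·ΔS − 1.42 P_X = 1812 − 434.3 = 1377 kg O₂/d.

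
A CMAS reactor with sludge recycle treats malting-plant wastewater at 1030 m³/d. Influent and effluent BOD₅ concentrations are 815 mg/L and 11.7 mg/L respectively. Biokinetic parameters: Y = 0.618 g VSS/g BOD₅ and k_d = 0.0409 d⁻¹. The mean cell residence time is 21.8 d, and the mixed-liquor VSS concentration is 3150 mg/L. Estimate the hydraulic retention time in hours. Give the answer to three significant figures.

Rearranging the biomass balance for a CMAS with decay, V = Y·Q·ΔS·θ_c / [X·(1+k_d θ_c)] = 0.618 × 1030 × (815 − 11.7) × 21.8 / [3150 × (1 + 0.0409 × 21.8)] = 1.11×10^7 / 5959 = 1871 m³.
HRT = V/Q = 1871 m³ / 1030 m³·d⁻¹ = 1.816 d × 24 = 43.59 h.

τ ≈ 43.6 h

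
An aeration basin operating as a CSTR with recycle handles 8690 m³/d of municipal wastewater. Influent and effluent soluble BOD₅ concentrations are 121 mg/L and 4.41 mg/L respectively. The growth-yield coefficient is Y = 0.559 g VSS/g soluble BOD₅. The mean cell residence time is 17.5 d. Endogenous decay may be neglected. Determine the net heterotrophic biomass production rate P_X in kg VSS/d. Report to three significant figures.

With endogenous decay neglected, the observed yield equals the true yield: Y_obs = Y = 0.559 g VSS/g soluble BOD₅.
Q·(S₀ − S) = 8690 × (121 − 4.41) × 10⁻³ = 1013 kg/d removed.
So the net sludge growth is P_X = 0.5590 × 1013 = 566.4 kg VSS/d.

P_X ≈ 566 kg VSS/d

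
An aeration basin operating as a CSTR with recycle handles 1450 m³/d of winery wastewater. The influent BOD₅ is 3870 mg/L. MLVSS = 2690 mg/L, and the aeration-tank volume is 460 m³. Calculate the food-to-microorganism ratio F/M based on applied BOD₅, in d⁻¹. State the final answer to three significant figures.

Food-to-microorganism ratio F/M = Q S₀ / (V X) = 1450 × 3870 / (460.0 × 2690) = 4.535 d⁻¹.

F/M ≈ 4.53 d⁻¹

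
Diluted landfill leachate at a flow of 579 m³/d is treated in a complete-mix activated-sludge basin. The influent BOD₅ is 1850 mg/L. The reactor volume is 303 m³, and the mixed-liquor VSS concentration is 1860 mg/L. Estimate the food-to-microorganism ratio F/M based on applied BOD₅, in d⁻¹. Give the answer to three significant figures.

F/M = Q·S₀ / (V·X) = 579 × 1850 / (303.0 × 1860) = 1.901 g BOD₅·(g VSS·d)⁻¹.

F/M ≈ 1.90 d⁻¹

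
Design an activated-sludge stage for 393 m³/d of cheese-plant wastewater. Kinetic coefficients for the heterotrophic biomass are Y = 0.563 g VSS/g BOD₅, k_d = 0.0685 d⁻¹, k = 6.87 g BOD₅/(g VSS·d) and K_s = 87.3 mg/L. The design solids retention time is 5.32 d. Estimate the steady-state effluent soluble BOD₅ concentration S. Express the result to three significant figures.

S ≈ 6.20 mg/L

From the Monod/SRT balance for a CMAS, S = K_s·(1+k_d θ_c)/[θ_c·(Y k − k_d) − 1] = 87.3 × (1 + 0.0685 × 5.32) / [5.32 × (0.563 × 6.87 − 0.0685) − 1] = 119.1 / 19.21 = 6.200 mg/L.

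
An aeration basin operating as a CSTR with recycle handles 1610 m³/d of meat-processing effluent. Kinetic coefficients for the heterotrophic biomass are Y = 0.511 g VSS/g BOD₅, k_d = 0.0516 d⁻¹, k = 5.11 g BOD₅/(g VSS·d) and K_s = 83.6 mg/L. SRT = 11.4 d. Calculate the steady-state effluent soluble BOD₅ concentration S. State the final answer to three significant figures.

S ≈ 4.71 mg/L

For a completely mixed reactor with recycle the Lawrence–McCarty relation gives S = K_s·(1 + k_d·θ_c) / [θ_c·(Y·k − k_d) − 1] = 83.6 × (1 + 0.0516 × 11.4) / [11.4 × (0.511 × 5.11 − 0.0516) − 1] = 132.8 / 28.18 = 4.712 mg/L.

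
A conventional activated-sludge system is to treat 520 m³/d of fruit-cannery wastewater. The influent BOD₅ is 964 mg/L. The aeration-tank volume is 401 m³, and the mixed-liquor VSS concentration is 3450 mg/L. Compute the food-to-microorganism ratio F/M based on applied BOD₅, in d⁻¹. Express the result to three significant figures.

F/M ≈ 0.362 d⁻¹

F/M = applied load / biomass = Q·S₀/(V·X) = 520 × 964 / (401.0 × 3450) = 0.3623 d⁻¹.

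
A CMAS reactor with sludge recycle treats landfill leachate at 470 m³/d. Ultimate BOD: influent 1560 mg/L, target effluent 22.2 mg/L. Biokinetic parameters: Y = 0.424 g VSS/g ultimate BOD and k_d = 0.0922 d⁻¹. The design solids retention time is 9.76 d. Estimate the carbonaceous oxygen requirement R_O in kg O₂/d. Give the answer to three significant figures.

R_O ≈ 494 kg O₂/d

The observed yield is Y_obs = Y/(1 + k_d·θ_c) = 0.424 / (1 + 0.0922 × 9.76) = 0.424 / 1.900 = 0.2232 g VSS per g ultimate BOD removed.
Mass of ultimate BOD removed per day: Q(S₀ − S) = 470 × 1538 g/m³ = 722.8 kg/d.
Net sludge production P_X = 0.2232 × 722.8 = 161.3 kg VSS/d.
R_O = Q·(S₀ − S) − 1.42·P_X = 722.8 − 1.42 × 161.3 = 493.7 kg O₂/d.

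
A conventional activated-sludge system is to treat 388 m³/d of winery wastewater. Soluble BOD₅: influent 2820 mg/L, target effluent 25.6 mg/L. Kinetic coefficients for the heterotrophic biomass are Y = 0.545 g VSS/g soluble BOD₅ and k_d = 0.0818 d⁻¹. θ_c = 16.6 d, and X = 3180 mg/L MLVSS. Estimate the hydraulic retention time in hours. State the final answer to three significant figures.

τ ≈ 80.9 h

Steady-state biomass mass balance: V·X·(1 + k_d·θ_c) = Y·Q·(S₀ − S)·θ_c, so V = 0.545 × 388 × (2820 − 25.6) × 16.6 / [3180 × (1 + 0.0818 × 16.6)] = 9.81×10^6 / 7498 = 1308 m³.
HRT = V/Q = 1308 m³ / 388 m³·d⁻¹ = 3.372 d × 24 = 80.92 h.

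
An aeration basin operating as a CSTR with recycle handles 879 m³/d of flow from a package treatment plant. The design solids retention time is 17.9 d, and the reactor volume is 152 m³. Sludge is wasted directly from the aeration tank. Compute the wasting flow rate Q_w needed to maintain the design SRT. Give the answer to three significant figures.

Q_w ≈ 8.49 m³/d

Wasting from the aeration tank: Q_w = V / θ_c = 152.0 / 17.9 = 8.492 m³/d.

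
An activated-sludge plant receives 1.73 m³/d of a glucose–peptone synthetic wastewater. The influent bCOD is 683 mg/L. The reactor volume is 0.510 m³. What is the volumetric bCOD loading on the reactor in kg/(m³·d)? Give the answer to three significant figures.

L_v ≈ 2.32 kg bCOD/(m³·d)

Volumetric loading L_v = Q·S₀ / V = 1.73 × 683 g/m³ / 0.5100 m³ = 2317 g/(m³·d) = 2.317 kg bCOD/(m³·d).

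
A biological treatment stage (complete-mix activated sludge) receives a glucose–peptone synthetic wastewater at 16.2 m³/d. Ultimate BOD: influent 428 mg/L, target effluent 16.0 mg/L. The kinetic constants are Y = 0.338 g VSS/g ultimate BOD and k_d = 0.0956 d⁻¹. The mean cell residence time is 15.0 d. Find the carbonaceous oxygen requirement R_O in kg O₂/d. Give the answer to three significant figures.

R_O ≈ 5.36 kg O₂/d

The observed yield is Y_obs = Y/(1 + k_d·θ_c) = 0.338 / (1 + 0.0956 × 15.0) = 0.338 / 2.434 = 0.1389 g VSS per g ultimate BOD removed.
Substrate removed = Q·(S₀ − S) = 16.2 m³/d × (428 − 16.0) g/m³ = 6.67×10^3 g/d = 6.674 kg/d.
Biomass synthesised: P_X = Y_obs × 6.674 = 0.9268 kg VSS/d.
R_O = Q·(S₀ − S) − 1.42·P_X = 6.674 − 1.42 × 0.9268 = 5.358 kg O₂/d.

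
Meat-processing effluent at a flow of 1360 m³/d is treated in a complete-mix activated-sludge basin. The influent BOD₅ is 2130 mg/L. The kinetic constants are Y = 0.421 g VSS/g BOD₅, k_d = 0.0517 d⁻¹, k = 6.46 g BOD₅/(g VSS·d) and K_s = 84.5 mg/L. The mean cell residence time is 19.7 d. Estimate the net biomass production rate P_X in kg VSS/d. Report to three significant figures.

From the Monod/SRT balance for a CMAS, S = K_s·(1+k_d θ_c)/[θ_c·(Y k − k_d) − 1] = 84.5 × (1 + 0.0517 × 19.7) / [19.7 × (0.421 × 6.46 − 0.0517) − 1] = 170.6 / 51.56 = 3.308 mg/L.
Y_obs = Y / (1 + k_d θ_c) = 0.421 / (1 + 0.0517 × 19.7) = 0.421 / 2.018 = 0.2086.
Mass of BOD₅ removed per day: Q(S₀ − S) = 1360 × 2127 g/m³ = 2892 kg/d.
P_X = Y_obs · Q(S₀ − S) = 0.2086 × 2892 = 603.3 kg VSS/d.

P_X ≈ 603 kg VSS/d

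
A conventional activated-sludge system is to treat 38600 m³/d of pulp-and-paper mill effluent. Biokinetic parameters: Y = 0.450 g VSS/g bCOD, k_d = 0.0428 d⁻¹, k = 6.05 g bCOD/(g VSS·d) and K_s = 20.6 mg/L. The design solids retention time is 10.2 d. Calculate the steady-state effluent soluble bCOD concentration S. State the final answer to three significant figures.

S ≈ 1.12 mg/L

Effluent substrate depends only on kinetics and SRT: S = K_s(1 + k_d θ_c) / [θ_c(Yk − k_d) − 1] = 20.6 × (1 + 0.0428 × 10.2) / [10.2 × (0.450 × 6.05 − 0.0428) − 1] = 29.59 / 26.33 = 1.124 mg/L.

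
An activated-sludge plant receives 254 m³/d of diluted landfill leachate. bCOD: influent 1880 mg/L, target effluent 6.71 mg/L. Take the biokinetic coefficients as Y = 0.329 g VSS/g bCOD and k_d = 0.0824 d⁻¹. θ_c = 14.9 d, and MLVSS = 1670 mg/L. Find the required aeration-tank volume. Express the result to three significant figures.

V ≈ 627 m³

From the SRT design equation V = Y Q (S₀−S) θ_c / [X (1 + k_d θ_c)] = 0.329 × 254 × (1880 − 6.71) × 14.9 / [1670 × (1 + 0.0824 × 14.9)] = 2.33×10^6 / 3720 = 627.0 m³.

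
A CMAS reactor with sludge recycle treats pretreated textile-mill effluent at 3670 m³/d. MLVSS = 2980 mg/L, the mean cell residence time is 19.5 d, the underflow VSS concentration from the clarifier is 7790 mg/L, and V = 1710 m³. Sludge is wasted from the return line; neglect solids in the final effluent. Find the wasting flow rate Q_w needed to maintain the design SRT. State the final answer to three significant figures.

Wasting from the return line (neglecting effluent solids): Q_w = V·X / (θ_c·X_r) = 1710 × 2980 / (19.5 × 7790) = 33.55 m³/d.

Q_w ≈ 33.5 m³/d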